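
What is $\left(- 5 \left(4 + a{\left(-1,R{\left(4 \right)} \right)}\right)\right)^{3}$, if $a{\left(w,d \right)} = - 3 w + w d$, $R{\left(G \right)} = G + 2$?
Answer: $-125$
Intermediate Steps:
$R{\left(G \right)} = 2 + G$
$a{\left(w,d \right)} = - 3 w + d w$
$\left(- 5 \left(4 + a{\left(-1,R{\left(4 \right)} \right)}\right)\right)^{3} = \left(- 5 \left(4 - \left(-3 + \left(2 + 4\right)\right)\right)\right)^{3} = \left(- 5 \left(4 - \left(-3 + 6\right)\right)\right)^{3} = \left(- 5 \left(4 - 3\right)\right)^{3} = \left(\left(-5\right) 1\right)^{3} = \left(-5\right)^{3} = -125$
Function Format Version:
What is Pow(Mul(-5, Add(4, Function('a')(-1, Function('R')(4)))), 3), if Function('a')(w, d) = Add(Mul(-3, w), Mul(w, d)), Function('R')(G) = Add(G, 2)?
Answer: -125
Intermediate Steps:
Function('R')(G) = Add(2, G)
Function('a')(w, d) = Add(Mul(-3, w), Mul(d, w))
Pow(Mul(-5, Add(4, Function('a')(-1, Function('R')(4)))), 3) = Pow(Mul(-5, Add(4, Mul(-1, Add(-3, Add(2, 4))))), 3) = Pow(Mul(-5, Add(4, Mul(-1, Add(-3, 6)))), 3) = Pow(Mul(-5, Add(4, Mul(-1, 3))), 3) = Pow(Mul(-5, Add(4, -3)), 3) = Pow(Mul(-5, 1), 3) = Pow(-5, 3) = -125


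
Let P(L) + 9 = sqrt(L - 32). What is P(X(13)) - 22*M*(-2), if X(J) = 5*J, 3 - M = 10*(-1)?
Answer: 563 + sqrt(33) ≈ 568.74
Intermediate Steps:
M = 13 (M = 3 - 10*(-1) = 3 - 1*(-10) = 3 + 10 = 13)
P(L) = -9 + sqrt(-32 + L) (P(L) = -9 + sqrt(L - 32) = -9 + sqrt(-32 + L))
P(X(13)) - 22*M*(-2) = (-9 + sqrt(-32 + 5*13)) - 22*13*(-2) = (-9 + sqrt(-32 + 65)) - 286*(-2) = (-9 + sqrt(33)) + 572 = 563 + sqrt(33)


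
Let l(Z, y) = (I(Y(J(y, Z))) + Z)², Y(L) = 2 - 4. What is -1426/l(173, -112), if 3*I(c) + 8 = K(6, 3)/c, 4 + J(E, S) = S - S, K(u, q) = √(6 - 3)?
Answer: -53619784632/1090940559361 - 104930784*√3/1090940559361 ≈ -0.049317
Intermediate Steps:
K(u, q) = √3
J(E, S) = -4 (J(E, S) = -4 + (S - S) = -4 + 0 = -4)
Y(L) = -2
I(c) = -8/3 + √3/(3*c) (I(c) = -8/3 + (√3/c)/3 = -8/3 + √3/(3*c))
l(Z, y) = (-8/3 + Z - √3/6)² (l(Z, y) = ((⅓)*(√3 - 8*(-2))/(-2) + Z)² = ((⅓)*(-½)*(√3 + 16) + Z)² = ((⅓)*(-½)*(16 + √3) + Z)² = ((-8/3 - √3/6) + Z)² = (-8/3 + Z - √3/6)²)
-1426/l(173, -112) = -1426*36/(16 + √3 - 6*173)² = -1426*36/(16 + √3 - 1038)² = -1426*36/(-1022 + √3)² = -51336/(-1022 + √3)²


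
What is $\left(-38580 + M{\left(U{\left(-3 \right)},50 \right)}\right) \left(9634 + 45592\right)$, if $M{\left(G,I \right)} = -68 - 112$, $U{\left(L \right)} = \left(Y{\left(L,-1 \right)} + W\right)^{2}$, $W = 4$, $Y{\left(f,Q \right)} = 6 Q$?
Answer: $-2140559760$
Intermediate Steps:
$U{\left(L \right)} = 4$ ($U{\left(L \right)} = \left(6 \left(-1\right) + 4\right)^{2} = \left(-6 + 4\right)^{2} = \left(-2\right)^{2} = 4$)
$M{\left(G,I \right)} = -180$
$\left(-38580 + M{\left(U{\left(-3 \right)},50 \right)}\right) \left(9634 + 45592\right) = \left(-38580 - 180\right) \left(9634 + 45592\right) = \left(-38760\right) 55226 = -2140559760$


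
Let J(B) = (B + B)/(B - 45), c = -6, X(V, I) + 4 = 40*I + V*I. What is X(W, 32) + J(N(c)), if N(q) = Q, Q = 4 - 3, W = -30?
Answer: 6951/22 ≈ 315.95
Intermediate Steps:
X(V, I) = -4 + 40*I + I*V (X(V, I) = -4 + (40*I + V*I) = -4 + (40*I + I*V) = -4 + 40*I + I*V)
Q = 1
N(q) = 1
J(B) = 2*B/(-45 + B) (J(B) = (2*B)/(-45 + B) = 2*B/(-45 + B))
X(W, 32) + J(N(c)) = (-4 + 40*32 + 32*(-30)) + 2*1/(-45 + 1) = (-4 + 1280 - 960) + 2*1/(-44) = 316 + 2*1*(-1/44) = 316 - 1/22 = 6951/22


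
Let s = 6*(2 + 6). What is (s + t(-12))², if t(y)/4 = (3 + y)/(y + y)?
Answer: 9801/4 ≈ 2450.3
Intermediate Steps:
s = 48 (s = 6*8 = 48)
t(y) = 2*(3 + y)/y (t(y) = 4*((3 + y)/(y + y)) = 4*((3 + y)/((2*y))) = 4*((3 + y)*(1/(2*y))) = 4*((3 + y)/(2*y)) = 2*(3 + y)/y)
(s + t(-12))² = (48 + (2 + 6/(-12)))² = (48 + (2 + 6*(-1/12)))² = (48 + (2 - ½))² = (48 + 3/2)² = (99/2)² = 9801/4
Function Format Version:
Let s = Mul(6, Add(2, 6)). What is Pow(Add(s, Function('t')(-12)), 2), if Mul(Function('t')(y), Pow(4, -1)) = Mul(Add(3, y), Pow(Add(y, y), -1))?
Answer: Rational(9801, 4) ≈ 2450.3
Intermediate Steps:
s = 48 (s = Mul(6, 8) = 48)
Function('t')(y) = Mul(2, Pow(y, -1), Add(3, y)) (Function('t')(y) = Mul(4, Mul(Add(3, y), Pow(Add(y, y), -1))) = Mul(4, Mul(Add(3, y), Pow(Mul(2, y), -1))) = Mul(4, Mul(Add(3, y), Mul(Rational(1, 2), Pow(y, -1)))) = Mul(4, Mul(Rational(1, 2), Pow(y, -1), Add(3, y))) = Mul(2, Pow(y, -1), Add(3, y)))
Pow(Add(s, Function('t')(-12)), 2) = Pow(Add(48, Add(2, Mul(6, Pow(-12, -1)))), 2) = Pow(Add(48, Add(2, Mul(6, Rational(-1, 12)))), 2) = Pow(Add(48, Add(2, Rational(-1, 2))), 2) = Pow(Add(48, Rational(3, 2)), 2) = Pow(Rational(99, 2), 2) = Rational(9801, 4)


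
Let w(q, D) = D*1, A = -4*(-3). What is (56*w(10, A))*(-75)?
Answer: -50400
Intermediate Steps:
A = 12
w(q, D) = D
(56*w(10, A))*(-75) = (56*12)*(-75) = 672*(-75) = -50400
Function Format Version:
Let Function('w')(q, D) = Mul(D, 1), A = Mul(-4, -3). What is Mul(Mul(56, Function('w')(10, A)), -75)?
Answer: -50400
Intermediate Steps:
A = 12
Function('w')(q, D) = D
Mul(Mul(56, Function('w')(10, A)), -75) = Mul(Mul(56, 12), -75) = Mul(672, -75) = -50400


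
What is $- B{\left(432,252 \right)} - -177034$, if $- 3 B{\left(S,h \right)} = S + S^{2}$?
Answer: $239386$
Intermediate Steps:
$B{\left(S,h \right)} = - \frac{S}{3} - \frac{S^{2}}{3}$ ($B{\left(S,h \right)} = - \frac{S + S^{2}}{3} = - \frac{S}{3} - \frac{S^{2}}{3}$)
$- B{\left(432,252 \right)} - -177034 = - \frac{\left(-1\right) 432 \left(1 + 432\right)}{3} - -177034 = - \frac{\left(-1\right) 432 \cdot 433}{3} + 177034 = \left(-1\right) \left(-62352\right) + 177034 = 62352 + 177034 = 239386$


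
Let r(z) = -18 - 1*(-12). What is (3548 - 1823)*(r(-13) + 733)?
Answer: 1254075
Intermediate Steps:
r(z) = -6 (r(z) = -18 + 12 = -6)
(3548 - 1823)*(r(-13) + 733) = (3548 - 1823)*(-6 + 733) = 1725*727 = 1254075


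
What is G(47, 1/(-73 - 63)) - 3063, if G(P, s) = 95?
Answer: -2968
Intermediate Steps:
G(47, 1/(-73 - 63)) - 3063 = 95 - 3063 = -2968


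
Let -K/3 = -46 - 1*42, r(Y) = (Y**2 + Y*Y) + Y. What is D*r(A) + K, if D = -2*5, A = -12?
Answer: -2496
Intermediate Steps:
r(Y) = Y + 2*Y**2 (r(Y) = (Y**2 + Y**2) + Y = 2*Y**2 + Y = Y + 2*Y**2)
K = 264 (K = -3*(-46 - 1*42) = -3*(-46 - 42) = -3*(-88) = 264)
D = -10
D*r(A) + K = -(-120)*(1 + 2*(-12)) + 264 = -(-120)*(1 - 24) + 264 = -(-120)*(-23) + 264 = -10*276 + 264 = -2760 + 264 = -2496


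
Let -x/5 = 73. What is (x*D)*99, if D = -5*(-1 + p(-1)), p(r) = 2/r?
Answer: -542025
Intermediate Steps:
x = -365 (x = -5*73 = -365)
D = 15 (D = -5*(-1 + 2/(-1)) = -5*(-1 + 2*(-1)) = -5*(-1 - 2) = -5*(-3) = 15)
(x*D)*99 = -365*15*99 = -5475*99 = -542025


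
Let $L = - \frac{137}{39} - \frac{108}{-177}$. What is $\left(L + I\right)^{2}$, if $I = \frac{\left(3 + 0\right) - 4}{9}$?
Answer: $\frac{432806416}{47651409} \approx 9.0828$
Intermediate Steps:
$L = - \frac{6679}{2301}$ ($L = \left(-137\right) \frac{1}{39} - - \frac{36}{59} = - \frac{137}{39} + \frac{36}{59} = - \frac{6679}{2301} \approx -2.9026$)
$I = - \frac{1}{9}$ ($I = \frac{3 - 4}{9} = \frac{1}{9} \left(-1\right) = - \frac{1}{9} \approx -0.11111$)
$\left(L + I\right)^{2} = \left(- \frac{6679}{2301} - \frac{1}{9}\right)^{2} = \left(- \frac{20804}{6903}\right)^{2} = \frac{432806416}{47651409}$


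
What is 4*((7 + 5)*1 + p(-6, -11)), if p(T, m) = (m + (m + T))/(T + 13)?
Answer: 32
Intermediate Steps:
p(T, m) = (T + 2*m)/(13 + T) (p(T, m) = (m + (T + m))/(13 + T) = (T + 2*m)/(13 + T))
4*((7 + 5)*1 + p(-6, -11)) = 4*((7 + 5)*1 + (-6 + 2*(-11))/(13 - 6)) = 4*(12*1 + (-6 - 22)/7) = 4*(12 + (⅐)*(-28)) = 4*(12 - 4) = 4*8 = 32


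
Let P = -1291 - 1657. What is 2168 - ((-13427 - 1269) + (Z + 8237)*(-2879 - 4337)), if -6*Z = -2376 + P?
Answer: 197574160/3 ≈ 6.5858e+7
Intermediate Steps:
P = -2948
Z = 2662/3 (Z = -(-2376 - 2948)/6 = -1/6*(-5324) = 2662/3 ≈ 887.33)
2168 - ((-13427 - 1269) + (Z + 8237)*(-2879 - 4337)) = 2168 - ((-13427 - 1269) + (2662/3 + 8237)*(-2879 - 4337)) = 2168 - (-14696 + (27373/3)*(-7216)) = 2168 - (-14696 - 197523568/3) = 2168 - 1*(-197567656/3) = 2168 + 197567656/3 = 197574160/3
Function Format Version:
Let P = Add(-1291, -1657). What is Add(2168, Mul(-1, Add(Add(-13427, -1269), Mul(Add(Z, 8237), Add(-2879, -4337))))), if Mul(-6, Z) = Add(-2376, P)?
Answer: Rational(197574160, 3) ≈ 6.5858e+7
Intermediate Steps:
P = -2948
Z = Rational(2662, 3) (Z = Mul(Rational(-1, 6), Add(-2376, -2948)) = Mul(Rational(-1, 6), -5324) = Rational(2662, 3) ≈ 887.33)
Add(2168, Mul(-1, Add(Add(-13427, -1269), Mul(Add(Z, 8237), Add(-2879, -4337))))) = Add(2168, Mul(-1, Add(Add(-13427, -1269), Mul(Add(Rational(2662, 3), 8237), Add(-2879, -4337))))) = Add(2168, Mul(-1, Add(-14696, Mul(Rational(27373, 3), -7216)))) = Add(2168, Mul(-1, Add(-14696, Rational(-197523568, 3)))) = Add(2168, Mul(-1, Rational(-197567656, 3))) = Add(2168, Rational(197567656, 3)) = Rational(197574160, 3)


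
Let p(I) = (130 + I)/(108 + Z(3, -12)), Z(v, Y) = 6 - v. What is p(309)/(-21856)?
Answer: -439/2426016 ≈ -0.00018096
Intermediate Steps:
p(I) = 130/111 + I/111 (p(I) = (130 + I)/(108 + (6 - 1*3)) = (130 + I)/(108 + (6 - 3)) = (130 + I)/(108 + 3) = (130 + I)/111 = (130 + I)*(1/111) = 130/111 + I/111)
p(309)/(-21856) = (130/111 + (1/111)*309)/(-21856) = (130/111 + 103/37)*(-1/21856) = (439/111)*(-1/21856) = -439/2426016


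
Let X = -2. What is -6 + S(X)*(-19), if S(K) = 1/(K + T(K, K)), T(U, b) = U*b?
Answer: -31/2 ≈ -15.500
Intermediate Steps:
S(K) = 1/(K + K²) (S(K) = 1/(K + K*K) = 1/(K + K²))
-6 + S(X)*(-19) = -6 + (1/((-2)*(1 - 2)))*(-19) = -6 - ½/(-1)*(-19) = -6 - ½*(-1)*(-19) = -6 + (½)*(-19) = -6 - 19/2 = -31/2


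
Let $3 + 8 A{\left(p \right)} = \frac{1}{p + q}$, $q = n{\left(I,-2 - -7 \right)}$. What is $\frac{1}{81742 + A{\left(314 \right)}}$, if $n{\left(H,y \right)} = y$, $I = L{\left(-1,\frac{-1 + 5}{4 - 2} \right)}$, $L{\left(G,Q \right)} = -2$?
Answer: $\frac{638}{52151157} \approx 1.2234 \cdot 10^{-5}$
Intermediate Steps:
$I = -2$
$q = 5$ ($q = -2 - -7 = -2 + 7 = 5$)
$A{\left(p \right)} = - \frac{3}{8} + \frac{1}{8 \left(5 + p\right)}$ ($A{\left(p \right)} = - \frac{3}{8} + \frac{1}{8 \left(p + 5\right)} = - \frac{3}{8} + \frac{1}{8 \left(5 + p\right)}$)
$\frac{1}{81742 + A{\left(314 \right)}} = \frac{1}{81742 + \frac{-14 - 942}{8 \left(5 + 314\right)}} = \frac{1}{81742 + \frac{-14 - 942}{8 \cdot 319}} = \frac{1}{81742 + \frac{1}{8} \cdot \frac{1}{319} \left(-956\right)} = \frac{1}{81742 - \frac{239}{638}} = \frac{1}{\frac{52151157}{638}} = \frac{638}{52151157}$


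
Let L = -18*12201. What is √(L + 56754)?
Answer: 12*I*√1131 ≈ 403.56*I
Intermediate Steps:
L = -219618
√(L + 56754) = √(-219618 + 56754) = √(-162864) = 12*I*√1131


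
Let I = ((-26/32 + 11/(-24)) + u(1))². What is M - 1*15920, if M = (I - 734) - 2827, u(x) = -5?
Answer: -44793623/2304 ≈ -19442.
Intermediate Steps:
I = 90601/2304 (I = ((-26/32 + 11/(-24)) - 5)² = ((-26*1/32 + 11*(-1/24)) - 5)² = ((-13/16 - 11/24) - 5)² = (-61/48 - 5)² = (-301/48)² = 90601/2304 ≈ 39.323)
M = -8113943/2304 (M = (90601/2304 - 734) - 2827 = -1600535/2304 - 2827 = -8113943/2304 ≈ -3521.7)
M - 1*15920 = -8113943/2304 - 1*15920 = -8113943/2304 - 15920 = -44793623/2304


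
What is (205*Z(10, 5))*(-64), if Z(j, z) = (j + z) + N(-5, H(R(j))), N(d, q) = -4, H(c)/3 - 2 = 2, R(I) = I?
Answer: -144320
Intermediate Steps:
H(c) = 12 (H(c) = 6 + 3*2 = 6 + 6 = 12)
Z(j, z) = -4 + j + z (Z(j, z) = (j + z) - 4 = -4 + j + z)
(205*Z(10, 5))*(-64) = (205*(-4 + 10 + 5))*(-64) = (205*11)*(-64) = 2255*(-64) = -144320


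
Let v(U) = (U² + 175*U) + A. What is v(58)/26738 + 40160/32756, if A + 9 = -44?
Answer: 378681649/218957482 ≈ 1.7295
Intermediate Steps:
A = -53 (A = -9 - 44 = -53)
v(U) = -53 + U² + 175*U (v(U) = (U² + 175*U) - 53 = -53 + U² + 175*U)
v(58)/26738 + 40160/32756 = (-53 + 58² + 175*58)/26738 + 40160/32756 = (-53 + 3364 + 10150)*(1/26738) + 40160*(1/32756) = 13461*(1/26738) + 10040/8189 = 13461/26738 + 10040/8189 = 378681649/218957482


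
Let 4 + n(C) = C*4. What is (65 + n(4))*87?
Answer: 6699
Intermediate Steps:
n(C) = -4 + 4*C (n(C) = -4 + C*4 = -4 + 4*C)
(65 + n(4))*87 = (65 + (-4 + 4*4))*87 = (65 + (-4 + 16))*87 = (65 + 12)*87 = 77*87 = 6699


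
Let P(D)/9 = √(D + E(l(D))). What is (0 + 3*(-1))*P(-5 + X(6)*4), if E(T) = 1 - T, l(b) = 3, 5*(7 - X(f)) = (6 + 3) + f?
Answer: -81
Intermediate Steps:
X(f) = 26/5 - f/5 (X(f) = 7 - ((6 + 3) + f)/5 = 7 - (9 + f)/5 = 7 + (-9/5 - f/5) = 26/5 - f/5)
P(D) = 9*√(-2 + D) (P(D) = 9*√(D + (1 - 1*3)) = 9*√(D + (1 - 3)) = 9*√(D - 2) = 9*√(-2 + D))
(0 + 3*(-1))*P(-5 + X(6)*4) = (0 + 3*(-1))*(9*√(-2 + (-5 + (26/5 - ⅕*6)*4))) = (0 - 3)*(9*√(-2 + (-5 + (26/5 - 6/5)*4))) = -27*√(-2 + (-5 + 4*4)) = -27*√(-2 + (-5 + 16)) = -27*√(-2 + 11) = -27*√9 = -27*3 = -3*27 = -81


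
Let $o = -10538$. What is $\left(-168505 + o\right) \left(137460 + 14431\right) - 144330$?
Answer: $-27195164643$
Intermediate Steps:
$\left(-168505 + o\right) \left(137460 + 14431\right) - 144330 = \left(-168505 - 10538\right) \left(137460 + 14431\right) - 144330 = \left(-179043\right) 151891 - 144330 = -27195020313 - 144330 = -27195164643$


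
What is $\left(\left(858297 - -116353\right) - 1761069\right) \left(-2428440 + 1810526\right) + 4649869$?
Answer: $485943959835$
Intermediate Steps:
$\left(\left(858297 - -116353\right) - 1761069\right) \left(-2428440 + 1810526\right) + 4649869 = \left(\left(858297 + 116353\right) - 1761069\right) \left(-617914\right) + 4649869 = \left(974650 - 1761069\right) \left(-617914\right) + 4649869 = \left(-786419\right) \left(-617914\right) + 4649869 = 485939309966 + 4649869 = 485943959835$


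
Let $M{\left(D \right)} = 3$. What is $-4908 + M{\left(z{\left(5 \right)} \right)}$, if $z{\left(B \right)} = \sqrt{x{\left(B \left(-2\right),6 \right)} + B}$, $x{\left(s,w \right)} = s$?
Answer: $-4905$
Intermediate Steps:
$z{\left(B \right)} = \sqrt{- B}$ ($z{\left(B \right)} = \sqrt{B \left(-2\right) + B} = \sqrt{- 2 B + B} = \sqrt{- B}$)
$-4908 + M{\left(z{\left(5 \right)} \right)} = -4908 + 3 = -4905$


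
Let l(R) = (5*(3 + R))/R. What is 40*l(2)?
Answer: 500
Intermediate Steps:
l(R) = (15 + 5*R)/R
40*l(2) = 40*(5 + 15/2) = 40*(25/2) = 500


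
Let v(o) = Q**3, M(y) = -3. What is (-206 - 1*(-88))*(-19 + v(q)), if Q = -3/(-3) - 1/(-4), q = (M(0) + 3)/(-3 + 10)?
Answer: 64369/32 ≈ 2011.5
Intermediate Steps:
q = 0 (q = (-3 + 3)/(-3 + 10) = 0/7 = 0*(1/7) = 0)
Q = 5/4 (Q = -3*(-1/3) - 1*(-1/4) = 1 + 1/4 = 5/4 ≈ 1.2500)
v(o) = 125/64 (v(o) = (5/4)**3 = 125/64)
(-206 - 1*(-88))*(-19 + v(q)) = (-206 - 1*(-88))*(-19 + 125/64) = (-206 + 88)*(-1091/64) = -118*(-1091/64) = 64369/32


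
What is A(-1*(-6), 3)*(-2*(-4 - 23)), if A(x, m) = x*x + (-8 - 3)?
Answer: 1350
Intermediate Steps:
A(x, m) = -11 + x² (A(x, m) = x² - 11 = -11 + x²)
A(-1*(-6), 3)*(-2*(-4 - 23)) = (-11 + (-1*(-6))²)*(-2*(-4 - 23)) = (-11 + 6²)*(-2*(-27)) = (-11 + 36)*54 = 25*54 = 1350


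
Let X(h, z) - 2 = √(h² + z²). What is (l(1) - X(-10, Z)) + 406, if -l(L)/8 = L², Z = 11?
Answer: 396 - √221 ≈ 381.13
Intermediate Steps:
l(L) = -8*L²
X(h, z) = 2 + √(h² + z²)
(l(1) - X(-10, Z)) + 406 = (-8*1² - (2 + √((-10)² + 11²))) + 406 = (-8*1 - (2 + √(100 + 121))) + 406 = (-8 - (2 + √221)) + 406 = (-8 + (-2 - √221)) + 406 = (-10 - √221) + 406 = 396 - √221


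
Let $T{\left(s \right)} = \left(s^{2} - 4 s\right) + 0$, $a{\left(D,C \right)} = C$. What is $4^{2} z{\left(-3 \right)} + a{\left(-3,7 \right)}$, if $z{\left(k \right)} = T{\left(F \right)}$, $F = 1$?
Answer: $-41$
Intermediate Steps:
$T{\left(s \right)} = s^{2} - 4 s$
$z{\left(k \right)} = -3$ ($z{\left(k \right)} = 1 \left(-4 + 1\right) = 1 \left(-3\right) = -3$)
$4^{2} z{\left(-3 \right)} + a{\left(-3,7 \right)} = 4^{2} \left(-3\right) + 7 = 16 \left(-3\right) + 7 = -48 + 7 = -41$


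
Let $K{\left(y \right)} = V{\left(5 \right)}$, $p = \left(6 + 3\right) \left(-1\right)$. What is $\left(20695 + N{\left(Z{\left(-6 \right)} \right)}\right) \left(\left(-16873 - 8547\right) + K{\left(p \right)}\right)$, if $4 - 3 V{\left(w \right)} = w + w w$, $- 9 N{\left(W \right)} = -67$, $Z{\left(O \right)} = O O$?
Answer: $- \frac{14213760092}{27} \approx -5.2644 \cdot 10^{8}$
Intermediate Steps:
$Z{\left(O \right)} = O^{2}$
$N{\left(W \right)} = \frac{67}{9}$ ($N{\left(W \right)} = \left(- \frac{1}{9}\right) \left(-67\right) = \frac{67}{9}$)
$V{\left(w \right)} = \frac{4}{3} - \frac{w}{3} - \frac{w^{2}}{3}$ ($V{\left(w \right)} = \frac{4}{3} - \frac{w + w w}{3} = \frac{4}{3} - \frac{w + w^{2}}{3} = \frac{4}{3} - \left(\frac{w}{3} + \frac{w^{2}}{3}\right) = \frac{4}{3} - \frac{w}{3} - \frac{w^{2}}{3}$)
$p = -9$ ($p = 9 \left(-1\right) = -9$)
$K{\left(y \right)} = - \frac{26}{3}$ ($K{\left(y \right)} = \frac{4}{3} - \frac{5}{3} - \frac{5^{2}}{3} = \frac{4}{3} - \frac{5}{3} - \frac{25}{3} = - \frac{26}{3}$)
$\left(20695 + N{\left(Z{\left(-6 \right)} \right)}\right) \left(\left(-16873 - 8547\right) + K{\left(p \right)}\right) = \left(20695 + \frac{67}{9}\right) \left(\left(-16873 - 8547\right) - \frac{26}{3}\right) = \frac{186322 \left(\left(-16873 - 8547\right) - \frac{26}{3}\right)}{9} = \frac{186322 \left(-25420 - \frac{26}{3}\right)}{9} = \frac{186322}{9} \left(- \frac{76286}{3}\right) = - \frac{14213760092}{27}$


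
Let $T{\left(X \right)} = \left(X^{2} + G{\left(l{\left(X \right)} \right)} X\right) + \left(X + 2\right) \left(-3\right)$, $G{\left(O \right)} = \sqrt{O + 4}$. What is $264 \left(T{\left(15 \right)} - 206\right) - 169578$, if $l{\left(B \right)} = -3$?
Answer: $-174066$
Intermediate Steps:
$G{\left(O \right)} = \sqrt{4 + O}$
$T{\left(X \right)} = -6 + X^{2} - 2 X$ ($T{\left(X \right)} = \left(X^{2} + \sqrt{4 - 3} X\right) + \left(X + 2\right) \left(-3\right) = \left(X^{2} + \sqrt{1} X\right) + \left(2 + X\right) \left(-3\right) = \left(X^{2} + 1 X\right) - \left(6 + 3 X\right) = \left(X^{2} + X\right) - \left(6 + 3 X\right) = \left(X + X^{2}\right) - \left(6 + 3 X\right) = -6 + X^{2} - 2 X$)
$264 \left(T{\left(15 \right)} - 206\right) - 169578 = 264 \left(\left(-6 + 15^{2} - 30\right) - 206\right) - 169578 = 264 \left(\left(-6 + 225 - 30\right) - 206\right) - 169578 = 264 \left(189 - 206\right) - 169578 = 264 \left(-17\right) - 169578 = -4488 - 169578 = -174066$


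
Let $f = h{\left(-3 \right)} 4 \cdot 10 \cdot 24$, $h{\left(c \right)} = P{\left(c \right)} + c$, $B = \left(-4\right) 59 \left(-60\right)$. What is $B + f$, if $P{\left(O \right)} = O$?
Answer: $8400$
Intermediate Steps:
$B = 14160$ ($B = \left(-236\right) \left(-60\right) = 14160$)
$h{\left(c \right)} = 2 c$ ($h{\left(c \right)} = c + c = 2 c$)
$f = -5760$ ($f = 2 \left(-3\right) 4 \cdot 10 \cdot 24 = \left(-6\right) 40 \cdot 24 = \left(-240\right) 24 = -5760$)
$B + f = 14160 - 5760 = 8400$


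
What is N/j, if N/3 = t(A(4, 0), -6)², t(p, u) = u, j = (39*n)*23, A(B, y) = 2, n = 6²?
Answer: 1/299 ≈ 0.0033445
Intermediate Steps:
n = 36
j = 32292 (j = (39*36)*23 = 1404*23 = 32292)
N = 108 (N = 3*(-6)² = 3*36 = 108)
N/j = 108/32292 = 108*(1/32292) = 1/299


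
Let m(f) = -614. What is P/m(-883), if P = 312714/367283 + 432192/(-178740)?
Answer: 4285094749/1679498847495 ≈ 0.0025514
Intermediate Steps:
P = -8570189498/5470680285 (P = 312714*(1/367283) + 432192*(-1/178740) = 312714/367283 - 36016/14895 = -8570189498/5470680285 ≈ -1.5666)
P/m(-883) = -8570189498/5470680285/(-614) = -8570189498/5470680285*(-1/614) = 4285094749/1679498847495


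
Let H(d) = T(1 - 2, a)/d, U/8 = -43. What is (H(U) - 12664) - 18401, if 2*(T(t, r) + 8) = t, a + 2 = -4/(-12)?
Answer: -21372703/688 ≈ -31065.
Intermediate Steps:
a = -5/3 (a = -2 - 4/(-12) = -2 - 4*(-1/12) = -2 + ⅓ = -5/3 ≈ -1.6667)
U = -344 (U = 8*(-43) = -344)
T(t, r) = -8 + t/2
H(d) = -17/(2*d) (H(d) = (-8 + (1 - 2)/2)/d = (-8 + (½)*(-1))/d = (-8 - ½)/d = -17/(2*d))
(H(U) - 12664) - 18401 = (-17/2/(-344) - 12664) - 18401 = (-17/2*(-1/344) - 12664) - 18401 = (17/688 - 12664) - 18401 = -8712815/688 - 18401 = -21372703/688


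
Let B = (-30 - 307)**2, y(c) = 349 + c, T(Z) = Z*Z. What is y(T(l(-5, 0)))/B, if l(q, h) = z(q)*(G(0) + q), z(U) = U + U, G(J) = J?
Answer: 2849/113569 ≈ 0.025086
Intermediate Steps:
z(U) = 2*U
l(q, h) = 2*q**2 (l(q, h) = (2*q)*(0 + q) = (2*q)*q = 2*q**2)
T(Z) = Z**2
B = 113569 (B = (-337)**2 = 113569)
y(T(l(-5, 0)))/B = (349 + (2*(-5)**2)**2)/113569 = (349 + (2*25)**2)*(1/113569) = (349 + 50**2)*(1/113569) = (349 + 2500)*(1/113569) = 2849*(1/113569) = 2849/113569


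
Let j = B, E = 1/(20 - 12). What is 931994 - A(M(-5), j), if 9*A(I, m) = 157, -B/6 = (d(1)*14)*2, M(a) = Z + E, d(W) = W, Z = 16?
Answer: 8387789/9 ≈ 9.3198e+5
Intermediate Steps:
E = 1/8 ≈ 0.12500
M(a) = 129/8 (M(a) = 16 + 1/8 = 129/8)
B = -168 (B = -6*1*14*2 = -84*2 = -6*28 = -168)
j = -168
A(I, m) = 157/9 (A(I, m) = (1/9)*157 = 157/9)
931994 - A(M(-5), j) = 931994 - 1*157/9 = 931994 - 157/9 = 8387789/9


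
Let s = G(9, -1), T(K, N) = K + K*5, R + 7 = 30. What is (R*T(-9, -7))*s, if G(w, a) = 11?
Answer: -13662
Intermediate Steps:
R = 23 (R = -7 + 30 = 23)
T(K, N) = 6*K (T(K, N) = K + 5*K = 6*K)
s = 11
(R*T(-9, -7))*s = (23*(6*(-9)))*11 = (23*(-54))*11 = -1242*11 = -13662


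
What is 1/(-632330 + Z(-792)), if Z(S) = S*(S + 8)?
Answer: -1/11402 ≈ -8.7704e-5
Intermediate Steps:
Z(S) = S*(8 + S)
1/(-632330 + Z(-792)) = 1/(-632330 - 792*(8 - 792)) = 1/(-632330 - 792*(-784)) = 1/(-632330 + 620928) = 1/(-11402) = -1/11402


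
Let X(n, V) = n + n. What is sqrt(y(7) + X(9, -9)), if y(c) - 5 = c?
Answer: sqrt(30) ≈ 5.4772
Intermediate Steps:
y(c) = 5 + c
X(n, V) = 2*n
sqrt(y(7) + X(9, -9)) = sqrt((5 + 7) + 2*9) = sqrt(12 + 18) = sqrt(30)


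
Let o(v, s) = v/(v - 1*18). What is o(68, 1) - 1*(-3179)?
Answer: 79509/25 ≈ 3180.4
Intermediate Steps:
o(v, s) = v/(-18 + v) (o(v, s) = v/(v - 18) = v/(-18 + v))
o(68, 1) - 1*(-3179) = 68/(-18 + 68) - 1*(-3179) = 68/50 + 3179 = 68*(1/50) + 3179 = 34/25 + 3179 = 79509/25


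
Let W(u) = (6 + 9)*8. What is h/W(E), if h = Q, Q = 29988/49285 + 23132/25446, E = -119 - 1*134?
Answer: 475783817/37623183300 ≈ 0.012646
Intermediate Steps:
E = -253 (E = -119 - 134 = -253)
W(u) = 120 (W(u) = 15*8 = 120)
Q = 951567634/627053055 (Q = 29988*(1/49285) + 23132*(1/25446) = 29988/49285 + 11566/12723 = 951567634/627053055 ≈ 1.5175)
h = 951567634/627053055 ≈ 1.5175
h/W(E) = (951567634/627053055)/120 = (951567634/627053055)*(1/120) = 475783817/37623183300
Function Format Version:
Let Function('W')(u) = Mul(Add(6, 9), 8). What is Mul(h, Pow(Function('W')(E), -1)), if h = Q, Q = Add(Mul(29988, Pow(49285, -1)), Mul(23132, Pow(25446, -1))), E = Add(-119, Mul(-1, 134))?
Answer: Rational(475783817, 37623183300) ≈ 0.012646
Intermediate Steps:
E = -253 (E = Add(-119, -134) = -253)
Function('W')(u) = 120 (Function('W')(u) = Mul(15, 8) = 120)
Q = Rational(951567634, 627053055) (Q = Add(Mul(29988, Rational(1, 49285)), Mul(23132, Rational(1, 25446))) = Add(Rational(29988, 49285), Rational(11566, 12723)) = Rational(951567634, 627053055) ≈ 1.5175)
h = Rational(951567634, 627053055) ≈ 1.5175
Mul(h, Pow(Function('W')(E), -1)) = Mul(Rational(951567634, 627053055), Pow(120, -1)) = Mul(Rational(951567634, 627053055), Rational(1, 120)) = Rational(475783817, 37623183300)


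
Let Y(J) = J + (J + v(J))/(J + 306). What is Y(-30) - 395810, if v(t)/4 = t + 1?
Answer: -54625993/138 ≈ -3.9584e+5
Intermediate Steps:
v(t) = 4 + 4*t (v(t) = 4*(t + 1) = 4*(1 + t) = 4 + 4*t)
Y(J) = J + (4 + 5*J)/(306 + J) (Y(J) = J + (J + (4 + 4*J))/(J + 306) = J + (4 + 5*J)/(306 + J))
Y(-30) - 395810 = (4 + (-30)² + 311*(-30))/(306 - 30) - 395810 = (4 + 900 - 9330)/276 - 395810 = (1/276)*(-8426) - 395810 = -4213/138 - 395810 = -54625993/138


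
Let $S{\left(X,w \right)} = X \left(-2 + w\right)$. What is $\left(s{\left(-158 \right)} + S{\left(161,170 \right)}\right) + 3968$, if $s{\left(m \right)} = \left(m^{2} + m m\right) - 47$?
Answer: $80897$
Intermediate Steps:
$s{\left(m \right)} = -47 + 2 m^{2}$ ($s{\left(m \right)} = \left(m^{2} + m^{2}\right) - 47 = 2 m^{2} - 47 = -47 + 2 m^{2}$)
$\left(s{\left(-158 \right)} + S{\left(161,170 \right)}\right) + 3968 = \left(\left(-47 + 2 \left(-158\right)^{2}\right) + 161 \left(-2 + 170\right)\right) + 3968 = \left(\left(-47 + 2 \cdot 24964\right) + 161 \cdot 168\right) + 3968 = \left(\left(-47 + 49928\right) + 27048\right) + 3968 = \left(49881 + 27048\right) + 3968 = 76929 + 3968 = 80897$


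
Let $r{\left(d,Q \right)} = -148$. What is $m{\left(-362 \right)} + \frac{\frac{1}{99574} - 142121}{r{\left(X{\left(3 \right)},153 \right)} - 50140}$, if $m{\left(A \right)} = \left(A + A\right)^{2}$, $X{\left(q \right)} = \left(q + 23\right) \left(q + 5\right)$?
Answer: $\frac{2624761161451365}{5007377312} \approx 5.2418 \cdot 10^{5}$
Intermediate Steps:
$X{\left(q \right)} = \left(5 + q\right) \left(23 + q\right)$ ($X{\left(q \right)} = \left(23 + q\right) \left(5 + q\right) = \left(5 + q\right) \left(23 + q\right)$)
$m{\left(A \right)} = 4 A^{2}$ ($m{\left(A \right)} = \left(2 A\right)^{2} = 4 A^{2}$)
$m{\left(-362 \right)} + \frac{\frac{1}{99574} - 142121}{r{\left(X{\left(3 \right)},153 \right)} - 50140} = 4 \left(-362\right)^{2} + \frac{\frac{1}{99574} - 142121}{-148 - 50140} = 4 \cdot 131044 + \frac{\frac{1}{99574} - 142121}{-148 - 50140} = 524176 - \frac{14151556453}{99574 \left(-50288\right)} = 524176 - - \frac{14151556453}{5007377312} = 524176 + \frac{14151556453}{5007377312} = \frac{2624761161451365}{5007377312}$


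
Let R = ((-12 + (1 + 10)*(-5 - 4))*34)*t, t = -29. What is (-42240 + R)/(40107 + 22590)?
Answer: 22402/20899 ≈ 1.0719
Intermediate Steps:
R = 109446 (R = ((-12 + (1 + 10)*(-5 - 4))*34)*(-29) = ((-12 + 11*(-9))*34)*(-29) = ((-12 - 99)*34)*(-29) = -111*34*(-29) = -3774*(-29) = 109446)
(-42240 + R)/(40107 + 22590) = (-42240 + 109446)/(40107 + 22590) = 67206/62697 = 67206*(1/62697) = 22402/20899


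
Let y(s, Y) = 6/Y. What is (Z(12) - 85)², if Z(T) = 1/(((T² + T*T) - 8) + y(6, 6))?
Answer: 570445456/78961 ≈ 7224.4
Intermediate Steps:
Z(T) = 1/(-7 + 2*T²) (Z(T) = 1/(((T² + T*T) - 8) + 6/6) = 1/(((T² + T²) - 8) + 6*(⅙)) = 1/((2*T² - 8) + 1) = 1/((-8 + 2*T²) + 1) = 1/(-7 + 2*T²))
(Z(12) - 85)² = (1/(-7 + 2*12²) - 85)² = (1/(-7 + 2*144) - 85)² = (1/(-7 + 288) - 85)² = (1/281 - 85)² = (-23884/281)² = 570445456/78961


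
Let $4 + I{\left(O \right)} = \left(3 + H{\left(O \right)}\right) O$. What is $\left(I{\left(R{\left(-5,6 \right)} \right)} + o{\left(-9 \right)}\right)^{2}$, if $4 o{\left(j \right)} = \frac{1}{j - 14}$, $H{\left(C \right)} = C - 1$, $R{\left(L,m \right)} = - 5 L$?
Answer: $\frac{3810716361}{8464} \approx 4.5023 \cdot 10^{5}$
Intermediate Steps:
$H{\left(C \right)} = -1 + C$ ($H{\left(C \right)} = C - 1 = -1 + C$)
$o{\left(j \right)} = \frac{1}{4 \left(-14 + j\right)}$ ($o{\left(j \right)} = \frac{1}{4 \left(j - 14\right)} = \frac{1}{4 \left(-14 + j\right)}$)
$I{\left(O \right)} = -4 + O \left(2 + O\right)$ ($I{\left(O \right)} = -4 + \left(3 + \left(-1 + O\right)\right) O = -4 + \left(2 + O\right) O = -4 + O \left(2 + O\right)$)
$\left(I{\left(R{\left(-5,6 \right)} \right)} + o{\left(-9 \right)}\right)^{2} = \left(\left(-4 + \left(\left(-5\right) \left(-5\right)\right)^{2} + 2 \left(\left(-5\right) \left(-5\right)\right)\right) + \frac{1}{4 \left(-14 - 9\right)}\right)^{2} = \left(\left(-4 + 25^{2} + 2 \cdot 25\right) + \frac{1}{4 \left(-23\right)}\right)^{2} = \left(\left(-4 + 625 + 50\right) + \frac{1}{4} \left(- \frac{1}{23}\right)\right)^{2} = \left(671 - \frac{1}{92}\right)^{2} = \left(\frac{61731}{92}\right)^{2} = \frac{3810716361}{8464}$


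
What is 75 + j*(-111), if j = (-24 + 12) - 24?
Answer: 4071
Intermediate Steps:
j = -36 (j = -12 - 24 = -36)
75 + j*(-111) = 75 - 36*(-111) = 75 + 3996 = 4071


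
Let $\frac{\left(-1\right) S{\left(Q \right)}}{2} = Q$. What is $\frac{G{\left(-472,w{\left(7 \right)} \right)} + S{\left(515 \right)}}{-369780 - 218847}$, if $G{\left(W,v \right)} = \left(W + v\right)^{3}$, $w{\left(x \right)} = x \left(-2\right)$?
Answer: $\frac{114792286}{588627} \approx 195.02$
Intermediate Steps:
$w{\left(x \right)} = - 2 x$
$S{\left(Q \right)} = - 2 Q$
$\frac{G{\left(-472,w{\left(7 \right)} \right)} + S{\left(515 \right)}}{-369780 - 218847} = \frac{\left(-472 - 14\right)^{3} - 1030}{-369780 - 218847} = \frac{\left(-472 - 14\right)^{3} - 1030}{-588627} = \left(\left(-486\right)^{3} - 1030\right) \left(- \frac{1}{588627}\right) = \left(-114791256 - 1030\right) \left(- \frac{1}{588627}\right) = \left(-114792286\right) \left(- \frac{1}{588627}\right) = \frac{114792286}{588627}$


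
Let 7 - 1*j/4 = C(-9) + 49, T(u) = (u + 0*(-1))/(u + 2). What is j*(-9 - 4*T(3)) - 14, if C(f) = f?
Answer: 7454/5 ≈ 1490.8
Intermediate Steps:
T(u) = u/(2 + u) (T(u) = (u + 0)/(2 + u) = u/(2 + u))
j = -132 (j = 28 - 4*(-9 + 49) = 28 - 4*40 = 28 - 160 = -132)
j*(-9 - 4*T(3)) - 14 = -132*(-9 - 12/(2 + 3)) - 14 = -132*(-9 - 12/5) - 14 = -132*(-57/5) - 14 = 7524/5 - 14 = 7454/5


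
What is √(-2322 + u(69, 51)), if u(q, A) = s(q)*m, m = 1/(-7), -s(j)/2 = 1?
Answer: 2*I*√28441/7 ≈ 48.184*I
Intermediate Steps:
s(j) = -2 (s(j) = -2*1 = -2)
m = -⅐ ≈ -0.14286
u(q, A) = 2/7 (u(q, A) = -2*(-⅐) = 2/7)
√(-2322 + u(69, 51)) = √(-2322 + 2/7) = √(-16252/7) = 2*I*√28441/7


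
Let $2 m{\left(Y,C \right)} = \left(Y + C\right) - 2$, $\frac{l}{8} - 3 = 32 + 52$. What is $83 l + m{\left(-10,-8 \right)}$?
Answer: $57758$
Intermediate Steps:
$l = 696$ ($l = 24 + 8 \left(32 + 52\right) = 24 + 8 \cdot 84 = 24 + 672 = 696$)
$m{\left(Y,C \right)} = -1 + \frac{C}{2} + \frac{Y}{2}$ ($m{\left(Y,C \right)} = \frac{\left(Y + C\right) - 2}{2} = \frac{\left(C + Y\right) - 2}{2} = \frac{-2 + C + Y}{2} = -1 + \frac{C}{2} + \frac{Y}{2}$)
$83 l + m{\left(-10,-8 \right)} = 83 \cdot 696 + \left(-1 + \frac{1}{2} \left(-8\right) + \frac{1}{2} \left(-10\right)\right) = 57768 - 10 = 57758$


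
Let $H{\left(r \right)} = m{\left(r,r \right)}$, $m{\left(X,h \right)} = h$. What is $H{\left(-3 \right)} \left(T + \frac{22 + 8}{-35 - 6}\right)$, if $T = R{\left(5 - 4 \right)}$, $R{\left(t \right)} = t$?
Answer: $- \frac{33}{41} \approx -0.80488$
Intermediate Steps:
$H{\left(r \right)} = r$
$T = 1$ ($T = 5 - 4 = 1$)
$H{\left(-3 \right)} \left(T + \frac{22 + 8}{-35 - 6}\right) = - 3 \left(1 + \frac{22 + 8}{-35 - 6}\right) = - 3 \left(1 + \frac{30}{-41}\right) = - 3 \left(1 + 30 \left(- \frac{1}{41}\right)\right) = - 3 \left(1 - \frac{30}{41}\right) = \left(-3\right) \frac{11}{41} = - \frac{33}{41}$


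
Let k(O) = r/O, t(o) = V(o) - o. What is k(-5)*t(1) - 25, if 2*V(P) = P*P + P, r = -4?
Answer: -25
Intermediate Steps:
V(P) = P/2 + P²/2 (V(P) = (P*P + P)/2 = (P² + P)/2 = (P + P²)/2 = P/2 + P²/2)
t(o) = -o + o*(1 + o)/2 (t(o) = o*(1 + o)/2 - o = -o + o*(1 + o)/2)
k(O) = -4/O
k(-5)*t(1) - 25 = (-4/(-5))*((½)*1*(-1 + 1)) - 25 = (-4*(-⅕))*((½)*1*0) - 25 = (⅘)*0 - 25 = 0 - 25 = -25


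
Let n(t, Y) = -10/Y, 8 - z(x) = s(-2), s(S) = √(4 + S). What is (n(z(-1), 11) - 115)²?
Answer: 1625625/121 ≈ 13435.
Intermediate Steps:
z(x) = 8 - √2 (z(x) = 8 - √(4 - 2) = 8 - √2)
n(t, Y) = -10/Y
(n(z(-1), 11) - 115)² = (-10/11 - 115)² = (-1275/11)² = 1625625/121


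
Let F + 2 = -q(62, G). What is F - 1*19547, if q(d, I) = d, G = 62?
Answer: -19611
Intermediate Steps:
F = -64 (F = -2 - 1*62 = -2 - 62 = -64)
F - 1*19547 = -64 - 1*19547 = -64 - 19547 = -19611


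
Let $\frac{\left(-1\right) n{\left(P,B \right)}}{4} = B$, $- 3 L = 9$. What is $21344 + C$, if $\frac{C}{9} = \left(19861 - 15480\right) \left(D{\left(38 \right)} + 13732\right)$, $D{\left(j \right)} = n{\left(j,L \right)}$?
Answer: $541933520$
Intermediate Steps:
$L = -3$ ($L = \left(- \frac{1}{3}\right) 9 = -3$)
$n{\left(P,B \right)} = - 4 B$
$D{\left(j \right)} = 12$ ($D{\left(j \right)} = \left(-4\right) \left(-3\right) = 12$)
$C = 541912176$ ($C = 9 \left(19861 - 15480\right) \left(12 + 13732\right) = 9 \cdot 4381 \cdot 13744 = 9 \cdot 60212464 = 541912176$)
$21344 + C = 21344 + 541912176 = 541933520$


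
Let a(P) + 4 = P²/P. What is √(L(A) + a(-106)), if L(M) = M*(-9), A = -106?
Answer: 2*√211 ≈ 29.052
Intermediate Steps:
L(M) = -9*M
a(P) = -4 + P (a(P) = -4 + P²/P = -4 + P)
√(L(A) + a(-106)) = √(-9*(-106) + (-4 - 106)) = √(954 - 110) = √844 = 2*√211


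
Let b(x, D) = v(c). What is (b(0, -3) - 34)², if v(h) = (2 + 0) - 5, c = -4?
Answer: 1369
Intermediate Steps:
v(h) = -3 (v(h) = 2 - 5 = -3)
b(x, D) = -3
(b(0, -3) - 34)² = (-3 - 34)² = (-37)² = 1369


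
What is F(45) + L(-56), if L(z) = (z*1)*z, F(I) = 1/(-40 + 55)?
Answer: 47041/15 ≈ 3136.1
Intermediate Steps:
F(I) = 1/15
L(z) = z² (L(z) = z*z = z²)
F(45) + L(-56) = 1/15 + (-56)² = 1/15 + 3136 = 47041/15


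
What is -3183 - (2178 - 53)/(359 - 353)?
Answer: -21223/6 ≈ -3537.2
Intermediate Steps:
-3183 - (2178 - 53)/(359 - 353) = -3183 - 2125/6 = -21223/6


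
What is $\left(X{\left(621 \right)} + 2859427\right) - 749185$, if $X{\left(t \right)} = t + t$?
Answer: $2111484$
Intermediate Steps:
$X{\left(t \right)} = 2 t$
$\left(X{\left(621 \right)} + 2859427\right) - 749185 = \left(2 \cdot 621 + 2859427\right) - 749185 = \left(1242 + 2859427\right) - 749185 = 2860669 - 749185 = 2111484$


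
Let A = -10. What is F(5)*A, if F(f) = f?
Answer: -50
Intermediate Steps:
F(5)*A = 5*(-10) = -50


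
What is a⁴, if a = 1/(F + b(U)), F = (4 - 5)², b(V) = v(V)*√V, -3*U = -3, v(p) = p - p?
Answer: 1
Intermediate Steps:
v(p) = 0
U = 1 (U = -⅓*(-3) = 1)
b(V) = 0 (b(V) = 0*√V = 0)
F = 1 (F = (-1)² = 1)
a = 1 (a = 1/(1 + 0) = 1/1 = 1)
a⁴ = 1⁴ = 1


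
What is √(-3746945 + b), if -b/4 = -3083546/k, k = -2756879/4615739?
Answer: I*√185431122418960764649/2756879 ≈ 4939.4*I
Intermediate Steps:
k = -2756879/4615739 (k = -2756879*1/4615739 = -2756879/4615739 ≈ -0.59728)
b = -56931374121976/2756879 (b = -(-12334184)/(-2756879/4615739) = -(-12334184)*(-4615739)/2756879 = -4*14232843530494/2756879 = -56931374121976/2756879 ≈ -2.0651e+7)
√(-3746945 + b) = √(-3746945 - 56931374121976/2756879) = √(-67261248106631/2756879) = I*√185431122418960764649/2756879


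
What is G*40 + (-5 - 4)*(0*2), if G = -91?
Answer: -3640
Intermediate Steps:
G*40 + (-5 - 4)*(0*2) = -91*40 + (-5 - 4)*(0*2) = -3640 - 9*0 = -3640 + 0 = -3640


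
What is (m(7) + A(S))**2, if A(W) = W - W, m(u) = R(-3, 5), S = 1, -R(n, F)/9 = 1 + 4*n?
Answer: 9801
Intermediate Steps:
R(n, F) = -9 - 36*n (R(n, F) = -9*(1 + 4*n) = -9 - 36*n)
m(u) = 99 (m(u) = -9 - 36*(-3) = -9 + 108 = 99)
A(W) = 0
(m(7) + A(S))**2 = (99 + 0)**2 = 99**2 = 9801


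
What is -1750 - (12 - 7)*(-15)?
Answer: -1675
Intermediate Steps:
-1750 - (12 - 7)*(-15) = -1750 - 5*(-15) = -1750 - 1*(-75) = -1750 + 75 = -1675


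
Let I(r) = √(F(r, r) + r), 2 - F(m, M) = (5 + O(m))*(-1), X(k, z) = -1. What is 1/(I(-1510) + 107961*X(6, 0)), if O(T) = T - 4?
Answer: -15423/1665082934 - I*√3017/11655580538 ≈ -9.2626e-6 - 4.7125e-9*I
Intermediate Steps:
O(T) = -4 + T
F(m, M) = 3 + m (F(m, M) = 2 - (5 + (-4 + m))*(-1) = 2 - (1 + m)*(-1) = 2 - (-1 - m) = 2 + (1 + m) = 3 + m)
I(r) = √(3 + 2*r) (I(r) = √((3 + r) + r) = √(3 + 2*r))
1/(I(-1510) + 107961*X(6, 0)) = 1/(√(3 + 2*(-1510)) + 107961*(-1)) = 1/(√(3 - 3020) - 107961) = 1/(√(-3017) - 107961) = 1/(I*√3017 - 107961) = 1/(-107961 + I*√3017)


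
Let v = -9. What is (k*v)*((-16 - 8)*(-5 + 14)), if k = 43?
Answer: 83592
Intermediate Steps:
(k*v)*((-16 - 8)*(-5 + 14)) = (43*(-9))*((-16 - 8)*(-5 + 14)) = -(-9288)*9 = -387*(-216) = 83592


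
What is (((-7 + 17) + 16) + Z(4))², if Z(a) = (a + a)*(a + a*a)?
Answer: 34596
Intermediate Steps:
Z(a) = 2*a*(a + a²) (Z(a) = (2*a)*(a + a²) = 2*a*(a + a²))
(((-7 + 17) + 16) + Z(4))² = (((-7 + 17) + 16) + 2*4²*(1 + 4))² = ((10 + 16) + 2*16*5)² = (26 + 160)² = 186² = 34596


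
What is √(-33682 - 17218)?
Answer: 10*I*√509 ≈ 225.61*I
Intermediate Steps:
√(-33682 - 17218) = √(-50900) = 10*I*√509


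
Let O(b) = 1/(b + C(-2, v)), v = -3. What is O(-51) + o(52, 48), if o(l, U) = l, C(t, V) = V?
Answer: 2807/54 ≈ 51.982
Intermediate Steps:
O(b) = 1/(-3 + b) (O(b) = 1/(b - 3) = 1/(-3 + b))
O(-51) + o(52, 48) = 1/(-3 - 51) + 52 = 1/(-54) + 52 = -1/54 + 52 = 2807/54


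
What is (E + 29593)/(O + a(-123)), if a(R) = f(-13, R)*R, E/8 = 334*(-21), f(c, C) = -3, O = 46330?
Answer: -26519/46699 ≈ -0.56787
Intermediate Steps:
E = -56112 (E = 8*(334*(-21)) = 8*(-7014) = -56112)
a(R) = -3*R
(E + 29593)/(O + a(-123)) = (-56112 + 29593)/(46330 - 3*(-123)) = -26519/(46330 + 369) = -26519/46699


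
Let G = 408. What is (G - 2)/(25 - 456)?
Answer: -406/431 ≈ -0.94200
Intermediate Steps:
(G - 2)/(25 - 456) = (408 - 2)/(25 - 456) = 406/(-431) = 406*(-1/431) = -406/431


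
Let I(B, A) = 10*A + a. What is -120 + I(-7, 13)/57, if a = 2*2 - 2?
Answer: -2236/19 ≈ -117.68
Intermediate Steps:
a = 2 (a = 4 - 2 = 2)
I(B, A) = 2 + 10*A (I(B, A) = 10*A + 2 = 2 + 10*A)
-120 + I(-7, 13)/57 = -120 + (2 + 10*13)/57 = -120 + (2 + 130)*(1/57) = -120 + 132*(1/57) = -120 + 44/19 = -2236/19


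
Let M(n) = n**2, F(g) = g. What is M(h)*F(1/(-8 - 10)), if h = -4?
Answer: -8/9 ≈ -0.88889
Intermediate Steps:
M(h)*F(1/(-8 - 10)) = (-4)**2/(-8 - 10) = 16/(-18) = 16*(-1/18) = -8/9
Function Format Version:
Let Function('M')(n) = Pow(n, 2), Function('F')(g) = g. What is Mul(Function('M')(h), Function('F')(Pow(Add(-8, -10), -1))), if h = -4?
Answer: Rational(-8, 9) ≈ -0.88889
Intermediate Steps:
Mul(Function('M')(h), Function('F')(Pow(Add(-8, -10), -1))) = Mul(Pow(-4, 2), Pow(Add(-8, -10), -1)) = Mul(16, Pow(-18, -1)) = Mul(16, Rational(-1, 18)) = Rational(-8, 9)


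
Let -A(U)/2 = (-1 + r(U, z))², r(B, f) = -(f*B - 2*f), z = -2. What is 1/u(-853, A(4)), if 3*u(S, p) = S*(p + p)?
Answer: 1/10236 ≈ 9.7694e-5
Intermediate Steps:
r(B, f) = 2*f - B*f (r(B, f) = -(B*f - 2*f) = -(-2*f + B*f) = 2*f - B*f)
A(U) = -2*(-5 + 2*U)² (A(U) = -2*(-1 - 2*(2 - U))² = -2*(-1 + (-4 + 2*U))² = -2*(-5 + 2*U)²)
u(S, p) = 2*S*p/3 (u(S, p) = (S*(p + p))/3 = (S*(2*p))/3 = (2*S*p)/3 = 2*S*p/3)
1/u(-853, A(4)) = 1/((⅔)*(-853)*(-2*(-5 + 2*4)²)) = 1/((⅔)*(-853)*(-2*(-5 + 8)²)) = 1/((⅔)*(-853)*(-2*3²)) = 1/((⅔)*(-853)*(-2*9)) = 1/((⅔)*(-853)*(-18)) = 1/10236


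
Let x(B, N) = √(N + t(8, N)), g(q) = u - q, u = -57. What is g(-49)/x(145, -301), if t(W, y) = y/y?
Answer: 4*I*√3/15 ≈ 0.46188*I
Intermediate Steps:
g(q) = -57 - q
t(W, y) = 1
x(B, N) = √(1 + N) (x(B, N) = √(N + 1) = √(1 + N))
g(-49)/x(145, -301) = (-57 - 1*(-49))/(√(1 - 301)) = (-57 + 49)/(√(-300)) = -8*(-I*√3/30) = -(-4)*I*√3/15 = 4*I*√3/15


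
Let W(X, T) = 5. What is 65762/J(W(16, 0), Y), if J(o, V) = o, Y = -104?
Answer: 65762/5 ≈ 13152.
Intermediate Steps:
65762/J(W(16, 0), Y) = 65762/5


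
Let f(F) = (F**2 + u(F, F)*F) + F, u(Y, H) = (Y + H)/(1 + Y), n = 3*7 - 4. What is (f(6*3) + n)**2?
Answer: 55785961/361 ≈ 1.5453e+5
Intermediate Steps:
n = 17 (n = 21 - 4 = 17)
u(Y, H) = (H + Y)/(1 + Y)
f(F) = F + F**2 + 2*F**2/(1 + F) (f(F) = (F**2 + ((F + F)/(1 + F))*F) + F = (F**2 + ((2*F)/(1 + F))*F) + F = (F**2 + (2*F/(1 + F))*F) + F = (F**2 + 2*F**2/(1 + F)) + F = F + F**2 + 2*F**2/(1 + F))
(f(6*3) + n)**2 = ((6*3)*((1 + 6*3)**2 + 2*(6*3))/(1 + 6*3) + 17)**2 = (18*((1 + 18)**2 + 2*18)/(1 + 18) + 17)**2 = (18*(19**2 + 36)/19 + 17)**2 = (18*(1/19)*(361 + 36) + 17)**2 = (18*(1/19)*397 + 17)**2 = (7146/19 + 17)**2 = (7469/19)**2 = 55785961/361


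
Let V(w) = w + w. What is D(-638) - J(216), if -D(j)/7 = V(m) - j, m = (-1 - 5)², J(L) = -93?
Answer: -4877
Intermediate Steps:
m = 36 (m = (-6)² = 36)
V(w) = 2*w
D(j) = -504 + 7*j (D(j) = -7*(2*36 - j) = -7*(72 - j) = -504 + 7*j)
D(-638) - J(216) = (-504 + 7*(-638)) - 1*(-93) = (-504 - 4466) + 93 = -4970 + 93 = -4877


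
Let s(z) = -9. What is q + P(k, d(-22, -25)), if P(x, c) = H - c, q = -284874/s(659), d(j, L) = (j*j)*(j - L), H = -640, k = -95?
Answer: 88682/3 ≈ 29561.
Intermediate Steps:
d(j, L) = j²*(j - L)
q = 94958/3 (q = -284874/(-9) = -284874*(-⅑) = 94958/3 ≈ 31653.)
P(x, c) = -640 - c
q + P(k, d(-22, -25)) = 94958/3 + (-640 - (-22)²*(-22 - 1*(-25))) = 94958/3 + (-640 - 484*(-22 + 25)) = 94958/3 + (-640 - 484*3) = 94958/3 + (-640 - 1*1452) = 94958/3 + (-640 - 1452) = 94958/3 - 2092 = 88682/3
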